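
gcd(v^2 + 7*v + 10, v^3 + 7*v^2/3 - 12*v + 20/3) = v + 5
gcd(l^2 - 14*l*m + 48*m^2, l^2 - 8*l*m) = l - 8*m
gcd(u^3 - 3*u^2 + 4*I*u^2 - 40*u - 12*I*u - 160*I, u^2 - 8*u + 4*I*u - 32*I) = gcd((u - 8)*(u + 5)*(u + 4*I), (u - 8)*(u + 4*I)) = u^2 + u*(-8 + 4*I) - 32*I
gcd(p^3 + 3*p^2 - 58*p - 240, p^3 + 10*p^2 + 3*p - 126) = p + 6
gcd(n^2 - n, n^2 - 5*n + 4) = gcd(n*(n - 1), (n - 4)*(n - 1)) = n - 1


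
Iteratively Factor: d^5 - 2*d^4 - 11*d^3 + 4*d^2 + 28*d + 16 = (d - 4)*(d^4 + 2*d^3 - 3*d^2 - 8*d - 4) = (d - 4)*(d + 1)*(d^3 + d^2 - 4*d - 4) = (d - 4)*(d - 2)*(d + 1)*(d^2 + 3*d + 2) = (d - 4)*(d - 2)*(d + 1)^2*(d + 2)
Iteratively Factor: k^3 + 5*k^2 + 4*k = (k + 4)*(k^2 + k) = k*(k + 4)*(k + 1)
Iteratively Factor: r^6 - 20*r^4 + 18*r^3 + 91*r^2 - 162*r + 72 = (r - 1)*(r^5 + r^4 - 19*r^3 - r^2 + 90*r - 72) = (r - 1)*(r + 3)*(r^4 - 2*r^3 - 13*r^2 + 38*r - 24) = (r - 1)^2*(r + 3)*(r^3 - r^2 - 14*r + 24) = (r - 3)*(r - 1)^2*(r + 3)*(r^2 + 2*r - 8) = (r - 3)*(r - 1)^2*(r + 3)*(r + 4)*(r - 2)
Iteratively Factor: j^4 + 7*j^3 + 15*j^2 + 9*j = (j + 1)*(j^3 + 6*j^2 + 9*j) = (j + 1)*(j + 3)*(j^2 + 3*j) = j*(j + 1)*(j + 3)*(j + 3)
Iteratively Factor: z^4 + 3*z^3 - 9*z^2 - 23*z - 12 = (z + 4)*(z^3 - z^2 - 5*z - 3) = (z + 1)*(z + 4)*(z^2 - 2*z - 3) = (z + 1)^2*(z + 4)*(z - 3)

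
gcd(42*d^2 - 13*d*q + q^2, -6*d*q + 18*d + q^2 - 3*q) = -6*d + q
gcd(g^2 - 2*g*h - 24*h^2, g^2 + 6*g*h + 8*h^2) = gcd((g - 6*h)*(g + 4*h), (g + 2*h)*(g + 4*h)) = g + 4*h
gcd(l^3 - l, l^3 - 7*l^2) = l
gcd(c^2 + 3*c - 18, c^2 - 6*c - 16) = 1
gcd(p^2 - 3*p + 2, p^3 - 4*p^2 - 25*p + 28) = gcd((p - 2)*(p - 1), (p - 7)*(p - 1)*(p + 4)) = p - 1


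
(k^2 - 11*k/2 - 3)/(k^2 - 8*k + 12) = (k + 1/2)/(k - 2)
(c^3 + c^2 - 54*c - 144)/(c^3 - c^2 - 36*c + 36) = (c^2 - 5*c - 24)/(c^2 - 7*c + 6)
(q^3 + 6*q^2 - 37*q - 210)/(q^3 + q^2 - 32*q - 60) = (q + 7)/(q + 2)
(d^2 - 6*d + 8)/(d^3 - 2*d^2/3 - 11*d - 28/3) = 3*(d - 2)/(3*d^2 + 10*d + 7)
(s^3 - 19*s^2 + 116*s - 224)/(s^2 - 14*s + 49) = (s^2 - 12*s + 32)/(s - 7)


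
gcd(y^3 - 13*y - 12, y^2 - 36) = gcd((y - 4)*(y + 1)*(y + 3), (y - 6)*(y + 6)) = 1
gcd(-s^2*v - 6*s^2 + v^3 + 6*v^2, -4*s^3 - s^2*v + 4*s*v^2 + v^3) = s^2 - v^2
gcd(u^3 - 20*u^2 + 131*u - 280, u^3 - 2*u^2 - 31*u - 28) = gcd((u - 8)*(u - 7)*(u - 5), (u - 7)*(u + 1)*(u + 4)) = u - 7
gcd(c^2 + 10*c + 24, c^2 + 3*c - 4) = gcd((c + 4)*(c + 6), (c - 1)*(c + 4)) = c + 4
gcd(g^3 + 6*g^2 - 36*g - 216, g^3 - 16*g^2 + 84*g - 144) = g - 6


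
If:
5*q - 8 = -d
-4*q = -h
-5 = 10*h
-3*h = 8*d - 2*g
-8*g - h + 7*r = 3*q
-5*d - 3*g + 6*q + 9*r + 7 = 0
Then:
No Solution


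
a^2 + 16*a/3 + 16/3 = (a + 4/3)*(a + 4)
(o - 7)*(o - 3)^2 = o^3 - 13*o^2 + 51*o - 63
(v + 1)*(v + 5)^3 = v^4 + 16*v^3 + 90*v^2 + 200*v + 125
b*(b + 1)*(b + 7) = b^3 + 8*b^2 + 7*b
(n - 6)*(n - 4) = n^2 - 10*n + 24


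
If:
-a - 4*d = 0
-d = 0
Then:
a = 0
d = 0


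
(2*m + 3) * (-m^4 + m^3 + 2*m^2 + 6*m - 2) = -2*m^5 - m^4 + 7*m^3 + 18*m^2 + 14*m - 6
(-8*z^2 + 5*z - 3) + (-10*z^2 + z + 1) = -18*z^2 + 6*z - 2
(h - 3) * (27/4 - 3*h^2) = -3*h^3 + 9*h^2 + 27*h/4 - 81/4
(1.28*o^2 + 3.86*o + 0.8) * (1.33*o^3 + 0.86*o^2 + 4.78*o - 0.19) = 1.7024*o^5 + 6.2346*o^4 + 10.502*o^3 + 18.8956*o^2 + 3.0906*o - 0.152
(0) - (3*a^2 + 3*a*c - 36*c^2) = -3*a^2 - 3*a*c + 36*c^2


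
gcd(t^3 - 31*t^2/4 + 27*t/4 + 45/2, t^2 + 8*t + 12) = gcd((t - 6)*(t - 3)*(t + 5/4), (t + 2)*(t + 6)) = 1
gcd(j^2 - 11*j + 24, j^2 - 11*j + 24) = j^2 - 11*j + 24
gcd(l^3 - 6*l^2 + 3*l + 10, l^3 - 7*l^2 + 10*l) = l^2 - 7*l + 10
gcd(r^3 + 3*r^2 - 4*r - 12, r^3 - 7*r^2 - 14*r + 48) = r^2 + r - 6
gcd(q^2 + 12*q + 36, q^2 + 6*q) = q + 6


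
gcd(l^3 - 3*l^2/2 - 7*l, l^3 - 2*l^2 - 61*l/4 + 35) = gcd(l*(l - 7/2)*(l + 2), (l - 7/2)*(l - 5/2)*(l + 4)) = l - 7/2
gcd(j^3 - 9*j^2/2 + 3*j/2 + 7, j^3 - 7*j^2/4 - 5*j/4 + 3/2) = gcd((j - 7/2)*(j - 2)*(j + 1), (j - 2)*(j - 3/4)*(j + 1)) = j^2 - j - 2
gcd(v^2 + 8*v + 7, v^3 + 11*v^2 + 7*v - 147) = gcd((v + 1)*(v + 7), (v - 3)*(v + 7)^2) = v + 7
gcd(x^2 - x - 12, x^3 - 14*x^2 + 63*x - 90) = 1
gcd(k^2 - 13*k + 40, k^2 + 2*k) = 1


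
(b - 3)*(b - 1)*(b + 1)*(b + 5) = b^4 + 2*b^3 - 16*b^2 - 2*b + 15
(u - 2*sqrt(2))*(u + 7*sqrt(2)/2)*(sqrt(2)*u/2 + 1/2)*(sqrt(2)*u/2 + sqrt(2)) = u^4/2 + u^3 + sqrt(2)*u^3 - 25*u^2/4 + 2*sqrt(2)*u^2 - 25*u/2 - 7*sqrt(2)*u/2 - 7*sqrt(2)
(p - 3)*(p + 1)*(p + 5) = p^3 + 3*p^2 - 13*p - 15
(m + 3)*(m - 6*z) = m^2 - 6*m*z + 3*m - 18*z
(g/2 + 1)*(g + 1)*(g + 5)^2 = g^4/2 + 13*g^3/2 + 57*g^2/2 + 95*g/2 + 25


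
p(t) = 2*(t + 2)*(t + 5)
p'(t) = 4*t + 14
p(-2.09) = -0.52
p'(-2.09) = 5.64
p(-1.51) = 3.42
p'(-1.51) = 7.96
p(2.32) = 63.24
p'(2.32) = 23.28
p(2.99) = 79.74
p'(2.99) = 25.96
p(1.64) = 48.34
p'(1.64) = 20.56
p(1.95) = 54.90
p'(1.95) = 21.80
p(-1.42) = 4.15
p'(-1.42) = 8.32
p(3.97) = 107.10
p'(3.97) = 29.88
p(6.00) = 176.00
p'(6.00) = 38.00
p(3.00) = 80.00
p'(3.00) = 26.00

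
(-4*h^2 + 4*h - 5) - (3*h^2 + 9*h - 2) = -7*h^2 - 5*h - 3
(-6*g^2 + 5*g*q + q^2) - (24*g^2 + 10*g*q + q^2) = -30*g^2 - 5*g*q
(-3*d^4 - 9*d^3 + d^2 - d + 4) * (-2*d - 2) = 6*d^5 + 24*d^4 + 16*d^3 - 6*d - 8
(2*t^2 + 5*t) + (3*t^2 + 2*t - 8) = 5*t^2 + 7*t - 8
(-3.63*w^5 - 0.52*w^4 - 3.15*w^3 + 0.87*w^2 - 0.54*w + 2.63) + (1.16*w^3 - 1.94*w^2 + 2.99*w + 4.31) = -3.63*w^5 - 0.52*w^4 - 1.99*w^3 - 1.07*w^2 + 2.45*w + 6.94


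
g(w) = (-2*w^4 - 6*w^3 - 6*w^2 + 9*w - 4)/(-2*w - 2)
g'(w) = (-8*w^3 - 18*w^2 - 12*w + 9)/(-2*w - 2) + 2*(-2*w^4 - 6*w^3 - 6*w^2 + 9*w - 4)/(-2*w - 2)^2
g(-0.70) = 19.44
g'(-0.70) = -83.66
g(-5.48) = -117.16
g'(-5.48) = 68.80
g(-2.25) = -15.02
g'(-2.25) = 2.39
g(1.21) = 3.80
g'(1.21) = 8.70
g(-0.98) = 369.50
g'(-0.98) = -18750.04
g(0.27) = 0.84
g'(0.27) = -2.35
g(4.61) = 140.92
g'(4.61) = 82.96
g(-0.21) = 3.86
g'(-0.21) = -11.73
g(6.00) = 289.57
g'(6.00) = 132.85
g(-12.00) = -1458.18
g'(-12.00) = 384.94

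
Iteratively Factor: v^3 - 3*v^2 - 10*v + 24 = (v + 3)*(v^2 - 6*v + 8) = (v - 4)*(v + 3)*(v - 2)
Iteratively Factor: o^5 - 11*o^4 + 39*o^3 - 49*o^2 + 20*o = (o - 4)*(o^4 - 7*o^3 + 11*o^2 - 5*o) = o*(o - 4)*(o^3 - 7*o^2 + 11*o - 5) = o*(o - 5)*(o - 4)*(o^2 - 2*o + 1) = o*(o - 5)*(o - 4)*(o - 1)*(o - 1)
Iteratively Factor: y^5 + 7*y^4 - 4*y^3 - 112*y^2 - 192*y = (y - 4)*(y^4 + 11*y^3 + 40*y^2 + 48*y) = (y - 4)*(y + 4)*(y^3 + 7*y^2 + 12*y) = (y - 4)*(y + 4)^2*(y^2 + 3*y) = y*(y - 4)*(y + 4)^2*(y + 3)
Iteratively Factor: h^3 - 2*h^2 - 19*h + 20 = (h + 4)*(h^2 - 6*h + 5) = (h - 1)*(h + 4)*(h - 5)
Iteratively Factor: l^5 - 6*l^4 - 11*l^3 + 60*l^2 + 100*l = (l + 2)*(l^4 - 8*l^3 + 5*l^2 + 50*l) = l*(l + 2)*(l^3 - 8*l^2 + 5*l + 50) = l*(l + 2)^2*(l^2 - 10*l + 25) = l*(l - 5)*(l + 2)^2*(l - 5)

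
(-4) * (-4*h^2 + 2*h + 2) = 16*h^2 - 8*h - 8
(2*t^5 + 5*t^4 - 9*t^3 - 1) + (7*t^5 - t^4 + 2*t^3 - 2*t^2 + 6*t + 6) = 9*t^5 + 4*t^4 - 7*t^3 - 2*t^2 + 6*t + 5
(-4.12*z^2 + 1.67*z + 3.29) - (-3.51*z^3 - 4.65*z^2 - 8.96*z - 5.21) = 3.51*z^3 + 0.53*z^2 + 10.63*z + 8.5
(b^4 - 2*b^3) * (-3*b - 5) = -3*b^5 + b^4 + 10*b^3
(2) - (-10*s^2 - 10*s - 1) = 10*s^2 + 10*s + 3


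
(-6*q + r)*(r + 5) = -6*q*r - 30*q + r^2 + 5*r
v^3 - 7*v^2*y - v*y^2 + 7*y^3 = (v - 7*y)*(v - y)*(v + y)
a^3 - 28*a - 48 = (a - 6)*(a + 2)*(a + 4)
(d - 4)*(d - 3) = d^2 - 7*d + 12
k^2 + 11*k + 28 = (k + 4)*(k + 7)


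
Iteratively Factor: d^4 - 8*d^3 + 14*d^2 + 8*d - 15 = (d - 5)*(d^3 - 3*d^2 - d + 3) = (d - 5)*(d - 1)*(d^2 - 2*d - 3) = (d - 5)*(d - 3)*(d - 1)*(d + 1)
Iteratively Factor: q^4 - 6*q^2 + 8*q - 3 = (q + 3)*(q^3 - 3*q^2 + 3*q - 1) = (q - 1)*(q + 3)*(q^2 - 2*q + 1) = (q - 1)^2*(q + 3)*(q - 1)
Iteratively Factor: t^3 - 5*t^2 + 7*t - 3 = (t - 1)*(t^2 - 4*t + 3) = (t - 3)*(t - 1)*(t - 1)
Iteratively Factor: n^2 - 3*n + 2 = (n - 1)*(n - 2)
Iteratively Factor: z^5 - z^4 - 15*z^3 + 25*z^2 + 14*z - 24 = (z + 4)*(z^4 - 5*z^3 + 5*z^2 + 5*z - 6) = (z + 1)*(z + 4)*(z^3 - 6*z^2 + 11*z - 6) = (z - 1)*(z + 1)*(z + 4)*(z^2 - 5*z + 6) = (z - 2)*(z - 1)*(z + 1)*(z + 4)*(z - 3)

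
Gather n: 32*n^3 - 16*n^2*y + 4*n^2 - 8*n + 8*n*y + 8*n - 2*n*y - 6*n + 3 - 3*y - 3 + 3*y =32*n^3 + n^2*(4 - 16*y) + n*(6*y - 6)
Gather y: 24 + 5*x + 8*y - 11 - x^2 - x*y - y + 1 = -x^2 + 5*x + y*(7 - x) + 14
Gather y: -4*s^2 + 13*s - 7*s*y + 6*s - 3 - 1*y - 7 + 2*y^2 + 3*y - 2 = -4*s^2 + 19*s + 2*y^2 + y*(2 - 7*s) - 12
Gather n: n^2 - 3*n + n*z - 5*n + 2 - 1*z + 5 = n^2 + n*(z - 8) - z + 7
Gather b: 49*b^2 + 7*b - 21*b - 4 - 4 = 49*b^2 - 14*b - 8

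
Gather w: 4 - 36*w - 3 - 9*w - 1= -45*w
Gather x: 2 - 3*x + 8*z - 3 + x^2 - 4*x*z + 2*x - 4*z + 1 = x^2 + x*(-4*z - 1) + 4*z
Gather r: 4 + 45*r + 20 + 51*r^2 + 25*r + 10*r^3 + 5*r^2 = 10*r^3 + 56*r^2 + 70*r + 24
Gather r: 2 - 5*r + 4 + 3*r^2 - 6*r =3*r^2 - 11*r + 6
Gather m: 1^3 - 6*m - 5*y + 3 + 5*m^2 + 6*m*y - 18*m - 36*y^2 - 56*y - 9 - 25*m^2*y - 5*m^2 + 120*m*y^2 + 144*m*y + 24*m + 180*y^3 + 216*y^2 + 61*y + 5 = -25*m^2*y + m*(120*y^2 + 150*y) + 180*y^3 + 180*y^2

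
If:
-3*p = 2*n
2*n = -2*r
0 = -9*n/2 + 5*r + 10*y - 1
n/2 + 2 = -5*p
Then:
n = 12/17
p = -8/17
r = -12/17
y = 131/170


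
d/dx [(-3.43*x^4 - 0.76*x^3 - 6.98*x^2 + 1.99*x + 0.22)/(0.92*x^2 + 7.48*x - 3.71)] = (-6.3112*x^5 - 77.6684*x^4 + 39.5316*x^3 - 45.5824*x^2 + 51.3868*x - 9.0285)/(0.8464*x^4 + 13.7632*x^3 + 49.124*x^2 - 55.5016*x + 13.7641)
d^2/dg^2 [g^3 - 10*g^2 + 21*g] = 6*g - 20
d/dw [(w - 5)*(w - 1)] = 2*w - 6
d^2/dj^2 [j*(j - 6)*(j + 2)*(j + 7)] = 12*j^2 + 18*j - 80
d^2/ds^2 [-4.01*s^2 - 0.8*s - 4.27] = -8.02000000000000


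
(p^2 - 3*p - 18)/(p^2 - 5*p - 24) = (p - 6)/(p - 8)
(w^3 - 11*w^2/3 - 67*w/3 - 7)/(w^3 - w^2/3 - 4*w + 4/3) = (3*w^3 - 11*w^2 - 67*w - 21)/(3*w^3 - w^2 - 12*w + 4)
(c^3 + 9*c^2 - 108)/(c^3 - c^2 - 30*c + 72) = (c + 6)/(c - 4)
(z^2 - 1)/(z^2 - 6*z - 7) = (z - 1)/(z - 7)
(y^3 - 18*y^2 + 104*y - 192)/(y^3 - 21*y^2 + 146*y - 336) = (y - 4)/(y - 7)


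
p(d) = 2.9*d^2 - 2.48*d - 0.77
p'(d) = 5.8*d - 2.48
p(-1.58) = 10.39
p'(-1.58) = -11.64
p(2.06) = 6.43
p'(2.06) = 9.47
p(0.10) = -0.99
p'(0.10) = -1.90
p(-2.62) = 25.63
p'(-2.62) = -17.68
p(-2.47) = 23.05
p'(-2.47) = -16.81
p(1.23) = 0.57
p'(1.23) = 4.65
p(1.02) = -0.28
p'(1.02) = 3.44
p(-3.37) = 40.52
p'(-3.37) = -22.03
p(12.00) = 387.07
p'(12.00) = 67.12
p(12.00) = 387.07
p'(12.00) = 67.12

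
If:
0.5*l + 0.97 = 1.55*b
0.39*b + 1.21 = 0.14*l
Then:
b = 33.67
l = 102.45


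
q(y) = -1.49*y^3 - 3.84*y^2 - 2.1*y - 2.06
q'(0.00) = -2.10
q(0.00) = -2.06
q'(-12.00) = -553.62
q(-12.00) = 2044.90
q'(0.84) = -11.71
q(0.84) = -7.42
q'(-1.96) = -4.22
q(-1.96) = -1.48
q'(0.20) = -3.81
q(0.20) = -2.65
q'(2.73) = -56.38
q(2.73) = -66.73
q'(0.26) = -4.40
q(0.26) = -2.89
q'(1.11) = -16.13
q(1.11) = -11.16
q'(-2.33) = -8.47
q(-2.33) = 0.83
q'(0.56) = -7.80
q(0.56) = -4.70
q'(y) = -4.47*y^2 - 7.68*y - 2.1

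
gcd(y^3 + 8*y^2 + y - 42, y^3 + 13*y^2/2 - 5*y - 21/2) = y + 7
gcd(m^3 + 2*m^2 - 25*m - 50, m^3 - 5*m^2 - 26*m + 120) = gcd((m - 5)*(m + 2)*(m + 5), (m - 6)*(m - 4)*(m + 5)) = m + 5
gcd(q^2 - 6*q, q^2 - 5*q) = q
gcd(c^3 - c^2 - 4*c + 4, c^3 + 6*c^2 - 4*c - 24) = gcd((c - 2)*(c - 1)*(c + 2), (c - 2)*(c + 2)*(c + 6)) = c^2 - 4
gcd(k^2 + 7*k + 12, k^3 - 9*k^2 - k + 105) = k + 3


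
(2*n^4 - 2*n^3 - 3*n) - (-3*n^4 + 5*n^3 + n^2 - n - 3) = 5*n^4 - 7*n^3 - n^2 - 2*n + 3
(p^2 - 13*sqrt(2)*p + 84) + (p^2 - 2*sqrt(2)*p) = 2*p^2 - 15*sqrt(2)*p + 84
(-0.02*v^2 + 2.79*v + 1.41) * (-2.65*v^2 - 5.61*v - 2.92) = 0.053*v^4 - 7.2813*v^3 - 19.33*v^2 - 16.0569*v - 4.1172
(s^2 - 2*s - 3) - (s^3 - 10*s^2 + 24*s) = -s^3 + 11*s^2 - 26*s - 3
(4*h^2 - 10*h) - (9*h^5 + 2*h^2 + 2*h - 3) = -9*h^5 + 2*h^2 - 12*h + 3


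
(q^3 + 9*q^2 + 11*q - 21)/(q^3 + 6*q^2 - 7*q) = (q + 3)/q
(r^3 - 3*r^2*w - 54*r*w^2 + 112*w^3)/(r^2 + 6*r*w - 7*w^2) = (r^2 - 10*r*w + 16*w^2)/(r - w)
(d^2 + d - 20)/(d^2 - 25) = (d - 4)/(d - 5)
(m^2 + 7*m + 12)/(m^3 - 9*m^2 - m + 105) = (m + 4)/(m^2 - 12*m + 35)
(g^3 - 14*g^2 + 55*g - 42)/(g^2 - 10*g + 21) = (g^2 - 7*g + 6)/(g - 3)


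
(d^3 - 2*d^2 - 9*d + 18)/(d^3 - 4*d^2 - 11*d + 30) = (d - 3)/(d - 5)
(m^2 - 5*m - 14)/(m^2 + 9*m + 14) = (m - 7)/(m + 7)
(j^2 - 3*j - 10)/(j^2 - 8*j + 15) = (j + 2)/(j - 3)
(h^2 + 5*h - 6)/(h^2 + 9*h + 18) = (h - 1)/(h + 3)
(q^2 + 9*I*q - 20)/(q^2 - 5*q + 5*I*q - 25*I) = (q + 4*I)/(q - 5)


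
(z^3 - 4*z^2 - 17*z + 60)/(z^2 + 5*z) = (z^3 - 4*z^2 - 17*z + 60)/(z*(z + 5))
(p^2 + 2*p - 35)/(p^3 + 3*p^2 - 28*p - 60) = (p + 7)/(p^2 + 8*p + 12)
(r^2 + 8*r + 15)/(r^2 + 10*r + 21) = (r + 5)/(r + 7)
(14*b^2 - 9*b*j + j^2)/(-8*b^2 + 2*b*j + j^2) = (-7*b + j)/(4*b + j)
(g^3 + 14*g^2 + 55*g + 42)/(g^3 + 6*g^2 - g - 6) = (g + 7)/(g - 1)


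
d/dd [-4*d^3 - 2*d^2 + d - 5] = -12*d^2 - 4*d + 1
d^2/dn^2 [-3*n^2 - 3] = -6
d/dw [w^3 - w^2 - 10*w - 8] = 3*w^2 - 2*w - 10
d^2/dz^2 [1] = 0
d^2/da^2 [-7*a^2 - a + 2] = -14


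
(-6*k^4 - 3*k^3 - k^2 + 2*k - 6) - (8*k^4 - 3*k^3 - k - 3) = -14*k^4 - k^2 + 3*k - 3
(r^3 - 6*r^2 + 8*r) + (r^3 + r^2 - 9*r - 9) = 2*r^3 - 5*r^2 - r - 9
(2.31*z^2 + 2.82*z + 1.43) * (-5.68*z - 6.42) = -13.1208*z^3 - 30.8478*z^2 - 26.2268*z - 9.1806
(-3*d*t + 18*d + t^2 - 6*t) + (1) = -3*d*t + 18*d + t^2 - 6*t + 1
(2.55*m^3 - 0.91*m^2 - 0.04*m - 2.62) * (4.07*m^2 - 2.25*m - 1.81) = 10.3785*m^5 - 9.4412*m^4 - 2.7308*m^3 - 8.9263*m^2 + 5.9674*m + 4.7422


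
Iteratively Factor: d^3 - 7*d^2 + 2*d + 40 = (d + 2)*(d^2 - 9*d + 20) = (d - 5)*(d + 2)*(d - 4)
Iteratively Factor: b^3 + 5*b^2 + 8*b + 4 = (b + 1)*(b^2 + 4*b + 4) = (b + 1)*(b + 2)*(b + 2)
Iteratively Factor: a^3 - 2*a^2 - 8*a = (a + 2)*(a^2 - 4*a) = (a - 4)*(a + 2)*(a)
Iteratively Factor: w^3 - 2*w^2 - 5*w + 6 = (w + 2)*(w^2 - 4*w + 3) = (w - 3)*(w + 2)*(w - 1)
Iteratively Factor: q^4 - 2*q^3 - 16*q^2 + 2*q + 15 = (q + 1)*(q^3 - 3*q^2 - 13*q + 15) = (q - 1)*(q + 1)*(q^2 - 2*q - 15) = (q - 1)*(q + 1)*(q + 3)*(q - 5)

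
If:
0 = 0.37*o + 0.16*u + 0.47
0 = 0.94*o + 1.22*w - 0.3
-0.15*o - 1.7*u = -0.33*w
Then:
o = -1.44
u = 0.39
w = 1.35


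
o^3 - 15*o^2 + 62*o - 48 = (o - 8)*(o - 6)*(o - 1)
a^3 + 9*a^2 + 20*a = a*(a + 4)*(a + 5)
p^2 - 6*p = p*(p - 6)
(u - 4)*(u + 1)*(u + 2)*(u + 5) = u^4 + 4*u^3 - 15*u^2 - 58*u - 40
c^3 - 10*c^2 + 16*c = c*(c - 8)*(c - 2)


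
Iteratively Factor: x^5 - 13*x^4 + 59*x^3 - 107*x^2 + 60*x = (x - 3)*(x^4 - 10*x^3 + 29*x^2 - 20*x) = (x - 4)*(x - 3)*(x^3 - 6*x^2 + 5*x) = x*(x - 4)*(x - 3)*(x^2 - 6*x + 5) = x*(x - 4)*(x - 3)*(x - 1)*(x - 5)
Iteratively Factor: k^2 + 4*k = (k + 4)*(k)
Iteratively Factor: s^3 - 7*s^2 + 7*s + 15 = (s + 1)*(s^2 - 8*s + 15) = (s - 3)*(s + 1)*(s - 5)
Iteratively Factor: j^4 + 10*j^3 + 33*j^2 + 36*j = (j)*(j^3 + 10*j^2 + 33*j + 36) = j*(j + 3)*(j^2 + 7*j + 12) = j*(j + 3)^2*(j + 4)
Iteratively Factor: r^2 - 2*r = (r - 2)*(r)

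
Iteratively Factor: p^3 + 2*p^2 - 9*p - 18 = (p - 3)*(p^2 + 5*p + 6) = (p - 3)*(p + 3)*(p + 2)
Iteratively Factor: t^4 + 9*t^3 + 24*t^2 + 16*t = (t + 4)*(t^3 + 5*t^2 + 4*t) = (t + 4)^2*(t^2 + t) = t*(t + 4)^2*(t + 1)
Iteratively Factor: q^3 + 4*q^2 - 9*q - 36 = (q - 3)*(q^2 + 7*q + 12) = (q - 3)*(q + 3)*(q + 4)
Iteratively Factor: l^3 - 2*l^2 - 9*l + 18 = (l + 3)*(l^2 - 5*l + 6) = (l - 3)*(l + 3)*(l - 2)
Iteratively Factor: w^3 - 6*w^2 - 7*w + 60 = (w - 4)*(w^2 - 2*w - 15) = (w - 5)*(w - 4)*(w + 3)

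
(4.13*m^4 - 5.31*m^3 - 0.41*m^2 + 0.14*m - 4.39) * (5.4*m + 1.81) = 22.302*m^5 - 21.1987*m^4 - 11.8251*m^3 + 0.0139000000000001*m^2 - 23.4526*m - 7.9459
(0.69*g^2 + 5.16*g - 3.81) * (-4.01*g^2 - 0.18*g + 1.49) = -2.7669*g^4 - 20.8158*g^3 + 15.3774*g^2 + 8.3742*g - 5.6769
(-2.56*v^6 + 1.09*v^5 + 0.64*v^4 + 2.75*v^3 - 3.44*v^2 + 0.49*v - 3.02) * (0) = 0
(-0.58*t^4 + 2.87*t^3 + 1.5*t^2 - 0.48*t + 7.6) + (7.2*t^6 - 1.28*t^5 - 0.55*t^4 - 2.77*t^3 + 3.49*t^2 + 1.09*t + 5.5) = 7.2*t^6 - 1.28*t^5 - 1.13*t^4 + 0.1*t^3 + 4.99*t^2 + 0.61*t + 13.1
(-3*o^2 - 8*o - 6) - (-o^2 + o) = -2*o^2 - 9*o - 6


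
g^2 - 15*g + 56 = (g - 8)*(g - 7)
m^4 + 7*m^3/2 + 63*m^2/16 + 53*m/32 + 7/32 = (m + 1/4)*(m + 1/2)*(m + 1)*(m + 7/4)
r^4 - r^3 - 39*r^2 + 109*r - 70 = (r - 5)*(r - 2)*(r - 1)*(r + 7)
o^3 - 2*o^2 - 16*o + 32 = (o - 4)*(o - 2)*(o + 4)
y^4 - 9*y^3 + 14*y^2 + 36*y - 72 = (y - 6)*(y - 3)*(y - 2)*(y + 2)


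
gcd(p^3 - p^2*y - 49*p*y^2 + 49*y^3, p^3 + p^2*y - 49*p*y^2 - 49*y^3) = -p^2 + 49*y^2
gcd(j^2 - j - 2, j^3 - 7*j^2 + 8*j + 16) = j + 1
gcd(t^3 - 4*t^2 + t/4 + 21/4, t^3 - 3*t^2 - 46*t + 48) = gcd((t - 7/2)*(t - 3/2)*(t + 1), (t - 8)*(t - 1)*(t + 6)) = 1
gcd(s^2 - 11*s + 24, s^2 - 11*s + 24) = s^2 - 11*s + 24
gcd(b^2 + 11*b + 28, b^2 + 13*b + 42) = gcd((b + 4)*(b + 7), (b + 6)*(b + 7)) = b + 7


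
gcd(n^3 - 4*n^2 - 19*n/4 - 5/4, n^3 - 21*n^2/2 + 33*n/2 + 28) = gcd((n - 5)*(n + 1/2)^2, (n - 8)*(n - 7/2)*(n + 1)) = 1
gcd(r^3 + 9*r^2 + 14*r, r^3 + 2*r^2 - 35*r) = r^2 + 7*r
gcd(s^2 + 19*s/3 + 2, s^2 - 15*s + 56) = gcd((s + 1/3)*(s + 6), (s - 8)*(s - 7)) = 1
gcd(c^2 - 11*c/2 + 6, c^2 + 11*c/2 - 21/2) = c - 3/2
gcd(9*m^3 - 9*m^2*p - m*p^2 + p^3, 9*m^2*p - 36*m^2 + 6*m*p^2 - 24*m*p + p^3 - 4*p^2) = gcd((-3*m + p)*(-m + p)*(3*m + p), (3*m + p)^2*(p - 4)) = 3*m + p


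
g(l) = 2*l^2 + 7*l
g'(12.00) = 55.00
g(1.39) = 13.59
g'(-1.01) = 2.96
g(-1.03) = -5.09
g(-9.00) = 99.00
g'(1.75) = 14.00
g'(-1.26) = 1.96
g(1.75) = 18.38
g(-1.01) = -5.03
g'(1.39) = 12.56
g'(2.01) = 15.04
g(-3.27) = -1.50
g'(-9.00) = -29.00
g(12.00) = 372.00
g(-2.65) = -4.50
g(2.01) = 22.15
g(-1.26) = -5.64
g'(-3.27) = -6.08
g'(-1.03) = 2.88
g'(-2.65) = -3.60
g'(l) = 4*l + 7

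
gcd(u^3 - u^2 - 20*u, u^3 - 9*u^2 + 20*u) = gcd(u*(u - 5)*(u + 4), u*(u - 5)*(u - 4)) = u^2 - 5*u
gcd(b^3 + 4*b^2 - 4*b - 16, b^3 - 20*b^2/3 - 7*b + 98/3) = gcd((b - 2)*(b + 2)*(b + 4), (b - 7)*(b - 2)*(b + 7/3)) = b - 2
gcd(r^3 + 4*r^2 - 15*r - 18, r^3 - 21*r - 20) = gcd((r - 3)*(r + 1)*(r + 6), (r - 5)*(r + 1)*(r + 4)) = r + 1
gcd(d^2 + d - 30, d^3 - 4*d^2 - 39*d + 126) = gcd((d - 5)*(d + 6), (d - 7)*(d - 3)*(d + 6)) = d + 6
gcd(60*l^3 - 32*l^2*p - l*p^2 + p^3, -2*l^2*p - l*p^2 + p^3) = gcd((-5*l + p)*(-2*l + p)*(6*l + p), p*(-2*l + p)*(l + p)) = -2*l + p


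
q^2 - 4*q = q*(q - 4)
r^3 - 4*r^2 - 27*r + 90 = (r - 6)*(r - 3)*(r + 5)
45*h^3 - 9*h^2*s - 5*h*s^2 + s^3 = (-5*h + s)*(-3*h + s)*(3*h + s)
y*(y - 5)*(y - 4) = y^3 - 9*y^2 + 20*y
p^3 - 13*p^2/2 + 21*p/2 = p*(p - 7/2)*(p - 3)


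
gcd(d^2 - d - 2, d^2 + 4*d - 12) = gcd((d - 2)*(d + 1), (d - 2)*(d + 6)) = d - 2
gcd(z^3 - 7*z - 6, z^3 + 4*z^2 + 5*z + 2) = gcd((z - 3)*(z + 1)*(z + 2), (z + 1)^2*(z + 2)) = z^2 + 3*z + 2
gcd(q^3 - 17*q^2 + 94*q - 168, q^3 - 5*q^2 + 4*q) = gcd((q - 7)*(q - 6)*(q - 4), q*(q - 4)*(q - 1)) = q - 4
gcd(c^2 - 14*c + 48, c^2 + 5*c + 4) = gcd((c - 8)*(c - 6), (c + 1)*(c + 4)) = 1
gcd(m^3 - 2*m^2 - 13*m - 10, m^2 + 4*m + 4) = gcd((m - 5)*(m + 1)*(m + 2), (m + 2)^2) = m + 2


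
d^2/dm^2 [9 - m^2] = -2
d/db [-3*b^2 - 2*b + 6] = -6*b - 2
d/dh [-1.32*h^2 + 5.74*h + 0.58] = 5.74 - 2.64*h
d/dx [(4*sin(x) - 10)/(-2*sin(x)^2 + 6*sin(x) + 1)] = 8*(sin(x)^2 - 5*sin(x) + 8)*cos(x)/(6*sin(x) + cos(2*x))^2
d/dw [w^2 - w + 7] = 2*w - 1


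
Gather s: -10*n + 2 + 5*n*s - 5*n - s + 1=-15*n + s*(5*n - 1) + 3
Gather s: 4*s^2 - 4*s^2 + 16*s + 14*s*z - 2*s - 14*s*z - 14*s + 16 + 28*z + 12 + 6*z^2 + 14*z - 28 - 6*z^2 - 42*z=0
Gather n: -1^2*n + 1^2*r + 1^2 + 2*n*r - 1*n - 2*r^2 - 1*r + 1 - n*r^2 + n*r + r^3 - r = n*(-r^2 + 3*r - 2) + r^3 - 2*r^2 - r + 2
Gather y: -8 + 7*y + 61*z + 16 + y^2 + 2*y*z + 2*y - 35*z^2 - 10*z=y^2 + y*(2*z + 9) - 35*z^2 + 51*z + 8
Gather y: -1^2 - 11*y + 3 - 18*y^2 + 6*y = -18*y^2 - 5*y + 2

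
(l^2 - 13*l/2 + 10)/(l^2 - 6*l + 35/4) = 2*(l - 4)/(2*l - 7)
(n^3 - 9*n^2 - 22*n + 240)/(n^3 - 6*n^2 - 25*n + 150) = (n - 8)/(n - 5)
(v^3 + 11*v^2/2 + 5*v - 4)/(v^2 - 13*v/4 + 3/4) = 2*(2*v^3 + 11*v^2 + 10*v - 8)/(4*v^2 - 13*v + 3)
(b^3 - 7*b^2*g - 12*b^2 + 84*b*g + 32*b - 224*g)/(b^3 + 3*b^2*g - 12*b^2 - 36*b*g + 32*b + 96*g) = (b - 7*g)/(b + 3*g)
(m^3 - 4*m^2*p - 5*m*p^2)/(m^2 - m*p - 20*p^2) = m*(m + p)/(m + 4*p)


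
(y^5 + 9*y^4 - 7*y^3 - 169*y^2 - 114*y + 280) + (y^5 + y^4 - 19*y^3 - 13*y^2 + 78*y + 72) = 2*y^5 + 10*y^4 - 26*y^3 - 182*y^2 - 36*y + 352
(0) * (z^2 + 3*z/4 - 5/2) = 0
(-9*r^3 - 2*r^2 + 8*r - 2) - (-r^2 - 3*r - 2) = -9*r^3 - r^2 + 11*r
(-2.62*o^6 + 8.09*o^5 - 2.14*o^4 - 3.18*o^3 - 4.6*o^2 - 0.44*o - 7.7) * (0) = 0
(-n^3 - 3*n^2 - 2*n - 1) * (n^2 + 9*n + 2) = -n^5 - 12*n^4 - 31*n^3 - 25*n^2 - 13*n - 2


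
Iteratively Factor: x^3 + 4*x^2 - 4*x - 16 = (x - 2)*(x^2 + 6*x + 8) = (x - 2)*(x + 2)*(x + 4)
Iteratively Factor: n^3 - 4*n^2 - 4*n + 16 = (n + 2)*(n^2 - 6*n + 8) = (n - 4)*(n + 2)*(n - 2)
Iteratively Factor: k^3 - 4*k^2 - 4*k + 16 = (k + 2)*(k^2 - 6*k + 8) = (k - 2)*(k + 2)*(k - 4)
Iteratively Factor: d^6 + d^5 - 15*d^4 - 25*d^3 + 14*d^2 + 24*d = (d + 1)*(d^5 - 15*d^3 - 10*d^2 + 24*d) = (d + 1)*(d + 3)*(d^4 - 3*d^3 - 6*d^2 + 8*d) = d*(d + 1)*(d + 3)*(d^3 - 3*d^2 - 6*d + 8) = d*(d - 4)*(d + 1)*(d + 3)*(d^2 + d - 2) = d*(d - 4)*(d + 1)*(d + 2)*(d + 3)*(d - 1)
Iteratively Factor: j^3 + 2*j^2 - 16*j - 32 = (j + 2)*(j^2 - 16) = (j + 2)*(j + 4)*(j - 4)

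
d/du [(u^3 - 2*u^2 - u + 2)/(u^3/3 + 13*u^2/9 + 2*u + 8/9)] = 9*(19*u^2 + 4*u - 44)/(9*u^4 + 60*u^3 + 148*u^2 + 160*u + 64)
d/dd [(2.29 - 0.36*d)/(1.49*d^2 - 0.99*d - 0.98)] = (0.5364*d^2 - 6.8242*d + 2.6199)/(2.2201*d^4 - 2.9502*d^3 - 1.9403*d^2 + 1.9404*d + 0.9604)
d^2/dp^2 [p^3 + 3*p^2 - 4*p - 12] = 6*p + 6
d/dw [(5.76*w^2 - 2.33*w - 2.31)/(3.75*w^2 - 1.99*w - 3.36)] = (-2.7249*w^2 - 21.3822*w + 3.2319)/(14.0625*w^4 - 14.925*w^3 - 21.2399*w^2 + 13.3728*w + 11.2896)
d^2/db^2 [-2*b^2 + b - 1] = -4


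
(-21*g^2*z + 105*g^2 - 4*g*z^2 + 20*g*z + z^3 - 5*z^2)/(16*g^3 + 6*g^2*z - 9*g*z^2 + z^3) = (-21*g^2*z + 105*g^2 - 4*g*z^2 + 20*g*z + z^3 - 5*z^2)/(16*g^3 + 6*g^2*z - 9*g*z^2 + z^3)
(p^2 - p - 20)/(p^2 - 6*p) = (p^2 - p - 20)/(p*(p - 6))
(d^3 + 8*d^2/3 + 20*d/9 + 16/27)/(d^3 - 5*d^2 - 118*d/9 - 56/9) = (d + 2/3)/(d - 7)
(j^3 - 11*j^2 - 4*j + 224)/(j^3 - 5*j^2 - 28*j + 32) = (j - 7)/(j - 1)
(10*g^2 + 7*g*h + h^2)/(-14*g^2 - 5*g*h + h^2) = (-5*g - h)/(7*g - h)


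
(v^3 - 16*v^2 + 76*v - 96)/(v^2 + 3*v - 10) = (v^2 - 14*v + 48)/(v + 5)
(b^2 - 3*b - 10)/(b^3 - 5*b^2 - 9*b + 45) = (b + 2)/(b^2 - 9)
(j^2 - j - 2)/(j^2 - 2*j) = (j + 1)/j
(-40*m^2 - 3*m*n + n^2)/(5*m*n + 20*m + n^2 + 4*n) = (-8*m + n)/(n + 4)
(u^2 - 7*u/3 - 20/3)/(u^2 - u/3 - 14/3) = (-3*u^2 + 7*u + 20)/(-3*u^2 + u + 14)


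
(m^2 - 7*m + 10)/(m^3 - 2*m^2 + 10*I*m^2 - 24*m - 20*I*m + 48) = (m - 5)/(m^2 + 10*I*m - 24)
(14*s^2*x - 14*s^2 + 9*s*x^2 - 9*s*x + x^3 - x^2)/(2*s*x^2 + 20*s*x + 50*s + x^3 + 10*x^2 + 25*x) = (7*s*x - 7*s + x^2 - x)/(x^2 + 10*x + 25)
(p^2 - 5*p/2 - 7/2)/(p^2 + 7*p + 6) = (p - 7/2)/(p + 6)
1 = 1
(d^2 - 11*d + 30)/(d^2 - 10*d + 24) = (d - 5)/(d - 4)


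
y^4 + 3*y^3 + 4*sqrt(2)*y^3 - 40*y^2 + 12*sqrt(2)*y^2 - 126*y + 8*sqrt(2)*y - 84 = (y + 1)*(y + 2)*(y - 3*sqrt(2))*(y + 7*sqrt(2))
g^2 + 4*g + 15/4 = (g + 3/2)*(g + 5/2)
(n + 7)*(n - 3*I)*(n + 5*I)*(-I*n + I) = -I*n^4 + 2*n^3 - 6*I*n^3 + 12*n^2 - 8*I*n^2 - 14*n - 90*I*n + 105*I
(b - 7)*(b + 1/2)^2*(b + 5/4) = b^4 - 19*b^3/4 - 57*b^2/4 - 163*b/16 - 35/16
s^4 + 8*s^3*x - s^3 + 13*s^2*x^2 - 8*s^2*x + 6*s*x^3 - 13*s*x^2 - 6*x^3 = (s - 1)*(s + x)^2*(s + 6*x)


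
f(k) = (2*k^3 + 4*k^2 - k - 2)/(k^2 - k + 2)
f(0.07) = -1.06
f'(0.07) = -0.68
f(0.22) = -1.10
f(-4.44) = -3.59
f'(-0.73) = -1.10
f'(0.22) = 0.24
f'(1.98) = 4.55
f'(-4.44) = 1.77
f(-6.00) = -6.45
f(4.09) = 13.50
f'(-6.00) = 1.89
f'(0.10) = -0.52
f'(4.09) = 2.40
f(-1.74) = 0.19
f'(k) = (1 - 2*k)*(2*k^3 + 4*k^2 - k - 2)/(k^2 - k + 2)^2 + (6*k^2 + 8*k - 1)/(k^2 - k + 2)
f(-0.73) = 0.03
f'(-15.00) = 1.99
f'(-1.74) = 0.61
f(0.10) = -1.08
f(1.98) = 6.91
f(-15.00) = -24.12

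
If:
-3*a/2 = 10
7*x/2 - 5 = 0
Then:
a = -20/3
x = 10/7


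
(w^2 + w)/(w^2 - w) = (w + 1)/(w - 1)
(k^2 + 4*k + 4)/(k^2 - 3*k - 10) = (k + 2)/(k - 5)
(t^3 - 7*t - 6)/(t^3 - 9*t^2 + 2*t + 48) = (t + 1)/(t - 8)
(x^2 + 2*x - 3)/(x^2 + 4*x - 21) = (x^2 + 2*x - 3)/(x^2 + 4*x - 21)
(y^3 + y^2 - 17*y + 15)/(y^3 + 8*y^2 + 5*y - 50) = (y^2 - 4*y + 3)/(y^2 + 3*y - 10)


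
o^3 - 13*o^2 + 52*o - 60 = (o - 6)*(o - 5)*(o - 2)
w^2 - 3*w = w*(w - 3)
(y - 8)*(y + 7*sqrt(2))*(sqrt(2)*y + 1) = sqrt(2)*y^3 - 8*sqrt(2)*y^2 + 15*y^2 - 120*y + 7*sqrt(2)*y - 56*sqrt(2)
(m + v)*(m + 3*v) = m^2 + 4*m*v + 3*v^2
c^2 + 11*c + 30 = (c + 5)*(c + 6)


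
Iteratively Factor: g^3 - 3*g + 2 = (g - 1)*(g^2 + g - 2) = (g - 1)^2*(g + 2)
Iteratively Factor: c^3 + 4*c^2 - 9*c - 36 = (c - 3)*(c^2 + 7*c + 12) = (c - 3)*(c + 4)*(c + 3)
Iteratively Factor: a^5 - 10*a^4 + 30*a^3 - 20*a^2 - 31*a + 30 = (a - 1)*(a^4 - 9*a^3 + 21*a^2 + a - 30) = (a - 2)*(a - 1)*(a^3 - 7*a^2 + 7*a + 15) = (a - 3)*(a - 2)*(a - 1)*(a^2 - 4*a - 5) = (a - 3)*(a - 2)*(a - 1)*(a + 1)*(a - 5)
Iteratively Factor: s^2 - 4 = (s - 2)*(s + 2)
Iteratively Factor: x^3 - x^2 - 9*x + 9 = (x + 3)*(x^2 - 4*x + 3) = (x - 1)*(x + 3)*(x - 3)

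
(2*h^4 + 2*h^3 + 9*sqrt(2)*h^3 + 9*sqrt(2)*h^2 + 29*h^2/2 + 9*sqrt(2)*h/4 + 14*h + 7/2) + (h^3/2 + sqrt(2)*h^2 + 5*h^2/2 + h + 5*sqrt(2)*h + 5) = 2*h^4 + 5*h^3/2 + 9*sqrt(2)*h^3 + 10*sqrt(2)*h^2 + 17*h^2 + 29*sqrt(2)*h/4 + 15*h + 17/2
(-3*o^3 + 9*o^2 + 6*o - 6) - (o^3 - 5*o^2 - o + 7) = -4*o^3 + 14*o^2 + 7*o - 13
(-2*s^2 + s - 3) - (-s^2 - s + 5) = -s^2 + 2*s - 8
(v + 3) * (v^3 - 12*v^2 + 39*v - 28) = v^4 - 9*v^3 + 3*v^2 + 89*v - 84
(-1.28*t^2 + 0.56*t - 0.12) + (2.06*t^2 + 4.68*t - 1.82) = 0.78*t^2 + 5.24*t - 1.94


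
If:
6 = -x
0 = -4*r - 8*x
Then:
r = 12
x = -6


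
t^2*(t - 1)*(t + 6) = t^4 + 5*t^3 - 6*t^2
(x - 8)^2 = x^2 - 16*x + 64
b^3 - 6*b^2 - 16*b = b*(b - 8)*(b + 2)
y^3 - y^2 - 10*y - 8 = (y - 4)*(y + 1)*(y + 2)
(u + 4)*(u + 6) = u^2 + 10*u + 24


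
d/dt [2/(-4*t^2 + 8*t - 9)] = 16*(t - 1)/(4*t^2 - 8*t + 9)^2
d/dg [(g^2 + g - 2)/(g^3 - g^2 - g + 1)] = (-g^2 - 4*g - 1)/(g^4 - 2*g^2 + 1)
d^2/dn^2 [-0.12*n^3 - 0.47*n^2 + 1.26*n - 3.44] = -0.72*n - 0.94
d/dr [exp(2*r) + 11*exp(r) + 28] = (2*exp(r) + 11)*exp(r)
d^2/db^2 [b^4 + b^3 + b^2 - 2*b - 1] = 12*b^2 + 6*b + 2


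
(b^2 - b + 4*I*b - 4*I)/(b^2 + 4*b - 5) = (b + 4*I)/(b + 5)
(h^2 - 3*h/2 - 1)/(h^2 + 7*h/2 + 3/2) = (h - 2)/(h + 3)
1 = 1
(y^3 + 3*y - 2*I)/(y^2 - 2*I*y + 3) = (y^3 + 3*y - 2*I)/(y^2 - 2*I*y + 3)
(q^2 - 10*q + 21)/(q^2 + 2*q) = (q^2 - 10*q + 21)/(q*(q + 2))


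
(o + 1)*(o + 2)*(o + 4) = o^3 + 7*o^2 + 14*o + 8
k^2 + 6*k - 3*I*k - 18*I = (k + 6)*(k - 3*I)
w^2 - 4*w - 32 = (w - 8)*(w + 4)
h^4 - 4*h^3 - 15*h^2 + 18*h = h*(h - 6)*(h - 1)*(h + 3)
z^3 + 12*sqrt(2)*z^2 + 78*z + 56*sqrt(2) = (z + sqrt(2))*(z + 4*sqrt(2))*(z + 7*sqrt(2))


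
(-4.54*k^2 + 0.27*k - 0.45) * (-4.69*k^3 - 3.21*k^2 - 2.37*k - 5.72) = 21.2926*k^5 + 13.3071*k^4 + 12.0036*k^3 + 26.7734*k^2 - 0.4779*k + 2.574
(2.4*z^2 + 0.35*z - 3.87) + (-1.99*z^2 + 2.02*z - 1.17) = 0.41*z^2 + 2.37*z - 5.04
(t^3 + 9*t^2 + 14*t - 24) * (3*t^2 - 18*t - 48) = 3*t^5 + 9*t^4 - 168*t^3 - 756*t^2 - 240*t + 1152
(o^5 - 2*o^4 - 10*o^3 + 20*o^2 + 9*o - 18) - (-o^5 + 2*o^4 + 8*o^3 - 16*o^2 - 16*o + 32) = 2*o^5 - 4*o^4 - 18*o^3 + 36*o^2 + 25*o - 50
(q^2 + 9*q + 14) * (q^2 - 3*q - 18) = q^4 + 6*q^3 - 31*q^2 - 204*q - 252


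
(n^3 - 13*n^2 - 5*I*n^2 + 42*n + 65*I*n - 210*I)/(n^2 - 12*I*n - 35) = (n^2 - 13*n + 42)/(n - 7*I)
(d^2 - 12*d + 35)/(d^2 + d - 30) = (d - 7)/(d + 6)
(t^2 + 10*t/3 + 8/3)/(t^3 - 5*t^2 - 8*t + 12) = (t + 4/3)/(t^2 - 7*t + 6)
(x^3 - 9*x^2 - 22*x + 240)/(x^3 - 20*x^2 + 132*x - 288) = (x + 5)/(x - 6)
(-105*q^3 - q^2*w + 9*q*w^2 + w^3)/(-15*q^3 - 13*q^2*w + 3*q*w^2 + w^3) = (7*q + w)/(q + w)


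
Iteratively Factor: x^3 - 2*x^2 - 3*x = (x + 1)*(x^2 - 3*x) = x*(x + 1)*(x - 3)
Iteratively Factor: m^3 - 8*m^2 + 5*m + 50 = (m + 2)*(m^2 - 10*m + 25) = (m - 5)*(m + 2)*(m - 5)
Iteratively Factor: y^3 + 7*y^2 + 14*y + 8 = (y + 2)*(y^2 + 5*y + 4) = (y + 2)*(y + 4)*(y + 1)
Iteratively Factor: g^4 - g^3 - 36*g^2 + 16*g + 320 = (g + 4)*(g^3 - 5*g^2 - 16*g + 80) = (g - 5)*(g + 4)*(g^2 - 16) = (g - 5)*(g + 4)^2*(g - 4)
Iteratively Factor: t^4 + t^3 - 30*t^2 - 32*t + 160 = (t + 4)*(t^3 - 3*t^2 - 18*t + 40) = (t + 4)^2*(t^2 - 7*t + 10) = (t - 5)*(t + 4)^2*(t - 2)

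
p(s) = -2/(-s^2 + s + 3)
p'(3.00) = -1.11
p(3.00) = 0.67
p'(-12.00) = 0.00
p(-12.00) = 0.01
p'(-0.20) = 0.37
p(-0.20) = -0.72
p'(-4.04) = 0.06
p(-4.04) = 0.12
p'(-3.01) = 0.17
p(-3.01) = 0.22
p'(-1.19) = 43.57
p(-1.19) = -5.08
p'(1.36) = -0.55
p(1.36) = -0.80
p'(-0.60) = 1.06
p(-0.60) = -0.98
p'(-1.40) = 58.64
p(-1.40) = 5.56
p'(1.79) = -2.05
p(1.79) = -1.26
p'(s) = -2*(2*s - 1)/(-s^2 + s + 3)^2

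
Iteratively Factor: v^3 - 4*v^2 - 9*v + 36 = (v + 3)*(v^2 - 7*v + 12) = (v - 4)*(v + 3)*(v - 3)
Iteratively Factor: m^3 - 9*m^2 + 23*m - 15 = (m - 1)*(m^2 - 8*m + 15) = (m - 3)*(m - 1)*(m - 5)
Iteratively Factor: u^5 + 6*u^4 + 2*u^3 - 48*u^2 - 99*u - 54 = (u + 3)*(u^4 + 3*u^3 - 7*u^2 - 27*u - 18) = (u + 3)^2*(u^3 - 7*u - 6) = (u - 3)*(u + 3)^2*(u^2 + 3*u + 2) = (u - 3)*(u + 1)*(u + 3)^2*(u + 2)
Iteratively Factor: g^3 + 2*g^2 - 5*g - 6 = (g - 2)*(g^2 + 4*g + 3) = (g - 2)*(g + 1)*(g + 3)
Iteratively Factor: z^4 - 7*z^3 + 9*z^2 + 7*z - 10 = (z - 1)*(z^3 - 6*z^2 + 3*z + 10) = (z - 5)*(z - 1)*(z^2 - z - 2) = (z - 5)*(z - 1)*(z + 1)*(z - 2)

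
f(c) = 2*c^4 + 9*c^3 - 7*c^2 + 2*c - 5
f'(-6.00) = -670.00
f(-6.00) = 379.00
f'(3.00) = 419.00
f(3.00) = 343.00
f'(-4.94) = -234.37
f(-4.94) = -79.62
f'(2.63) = 297.47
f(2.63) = 211.25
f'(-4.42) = -99.44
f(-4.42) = -164.41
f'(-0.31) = 8.70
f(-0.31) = -6.54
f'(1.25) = 42.31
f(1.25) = 9.02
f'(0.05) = 1.37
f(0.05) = -4.92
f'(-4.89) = -219.35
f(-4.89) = -90.96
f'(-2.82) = 76.79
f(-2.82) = -141.66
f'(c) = 8*c^3 + 27*c^2 - 14*c + 2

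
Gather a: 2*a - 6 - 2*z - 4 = 2*a - 2*z - 10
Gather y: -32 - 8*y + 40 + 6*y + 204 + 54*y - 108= 52*y + 104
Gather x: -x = -x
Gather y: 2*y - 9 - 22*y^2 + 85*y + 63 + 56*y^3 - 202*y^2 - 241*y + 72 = 56*y^3 - 224*y^2 - 154*y + 126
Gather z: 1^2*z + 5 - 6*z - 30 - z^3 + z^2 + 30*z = -z^3 + z^2 + 25*z - 25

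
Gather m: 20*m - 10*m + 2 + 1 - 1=10*m + 2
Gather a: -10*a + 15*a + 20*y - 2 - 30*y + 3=5*a - 10*y + 1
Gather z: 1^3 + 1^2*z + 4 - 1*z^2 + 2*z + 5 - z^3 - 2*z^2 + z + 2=-z^3 - 3*z^2 + 4*z + 12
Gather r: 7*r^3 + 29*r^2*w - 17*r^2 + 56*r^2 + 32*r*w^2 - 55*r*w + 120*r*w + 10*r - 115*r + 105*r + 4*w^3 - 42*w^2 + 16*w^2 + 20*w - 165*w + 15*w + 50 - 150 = 7*r^3 + r^2*(29*w + 39) + r*(32*w^2 + 65*w) + 4*w^3 - 26*w^2 - 130*w - 100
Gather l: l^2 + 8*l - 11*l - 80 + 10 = l^2 - 3*l - 70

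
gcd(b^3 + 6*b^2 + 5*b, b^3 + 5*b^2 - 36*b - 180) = b + 5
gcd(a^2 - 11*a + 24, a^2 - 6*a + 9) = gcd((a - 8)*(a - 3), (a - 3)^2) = a - 3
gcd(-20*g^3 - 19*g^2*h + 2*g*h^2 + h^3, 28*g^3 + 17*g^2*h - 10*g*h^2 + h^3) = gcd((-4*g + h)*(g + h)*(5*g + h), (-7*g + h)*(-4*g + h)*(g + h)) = 4*g^2 + 3*g*h - h^2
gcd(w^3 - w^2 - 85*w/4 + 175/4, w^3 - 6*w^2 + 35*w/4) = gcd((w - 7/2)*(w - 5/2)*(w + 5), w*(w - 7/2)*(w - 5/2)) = w^2 - 6*w + 35/4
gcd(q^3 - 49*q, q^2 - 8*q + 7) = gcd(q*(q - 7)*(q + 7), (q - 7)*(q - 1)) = q - 7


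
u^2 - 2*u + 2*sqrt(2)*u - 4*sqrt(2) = (u - 2)*(u + 2*sqrt(2))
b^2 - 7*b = b*(b - 7)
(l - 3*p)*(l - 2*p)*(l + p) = l^3 - 4*l^2*p + l*p^2 + 6*p^3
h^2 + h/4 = h*(h + 1/4)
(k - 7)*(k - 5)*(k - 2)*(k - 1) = k^4 - 15*k^3 + 73*k^2 - 129*k + 70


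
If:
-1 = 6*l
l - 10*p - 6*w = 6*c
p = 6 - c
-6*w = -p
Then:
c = 397/30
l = -1/6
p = -217/30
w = -217/180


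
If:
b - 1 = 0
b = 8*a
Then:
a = 1/8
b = 1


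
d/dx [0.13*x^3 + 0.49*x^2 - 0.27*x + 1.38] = 0.39*x^2 + 0.98*x - 0.27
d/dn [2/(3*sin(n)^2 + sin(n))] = -(12/tan(n) + 2*cos(n)/sin(n)^2)/(3*sin(n) + 1)^2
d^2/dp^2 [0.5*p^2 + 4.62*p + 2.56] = 1.00000000000000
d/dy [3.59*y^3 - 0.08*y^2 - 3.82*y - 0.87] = 10.77*y^2 - 0.16*y - 3.82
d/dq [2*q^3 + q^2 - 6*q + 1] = 6*q^2 + 2*q - 6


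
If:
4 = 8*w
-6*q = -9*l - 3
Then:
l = 2*q/3 - 1/3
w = 1/2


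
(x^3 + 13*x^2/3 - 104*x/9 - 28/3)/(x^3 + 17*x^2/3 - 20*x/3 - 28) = (x + 2/3)/(x + 2)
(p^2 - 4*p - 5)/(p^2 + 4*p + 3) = (p - 5)/(p + 3)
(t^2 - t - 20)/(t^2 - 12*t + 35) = (t + 4)/(t - 7)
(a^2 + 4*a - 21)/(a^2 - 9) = (a + 7)/(a + 3)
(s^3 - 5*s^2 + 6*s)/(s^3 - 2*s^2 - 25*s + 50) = s*(s - 3)/(s^2 - 25)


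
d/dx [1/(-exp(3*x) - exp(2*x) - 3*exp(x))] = (3*exp(2*x) + 2*exp(x) + 3)*exp(-x)/(exp(2*x) + exp(x) + 3)^2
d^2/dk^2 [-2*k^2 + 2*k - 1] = -4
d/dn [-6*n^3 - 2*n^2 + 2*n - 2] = -18*n^2 - 4*n + 2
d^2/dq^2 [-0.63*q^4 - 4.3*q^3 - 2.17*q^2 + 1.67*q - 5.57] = -7.56*q^2 - 25.8*q - 4.34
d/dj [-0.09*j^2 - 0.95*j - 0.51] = -0.18*j - 0.95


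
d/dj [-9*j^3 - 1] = -27*j^2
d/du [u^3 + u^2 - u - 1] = 3*u^2 + 2*u - 1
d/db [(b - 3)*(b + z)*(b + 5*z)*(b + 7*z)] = 4*b^3 + 39*b^2*z - 9*b^2 + 94*b*z^2 - 78*b*z + 35*z^3 - 141*z^2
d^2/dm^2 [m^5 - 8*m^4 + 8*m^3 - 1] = 4*m*(5*m^2 - 24*m + 12)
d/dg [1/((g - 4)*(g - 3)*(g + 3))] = (-(g - 4)*(g - 3) - (g - 4)*(g + 3) - (g - 3)*(g + 3))/((g - 4)^2*(g - 3)^2*(g + 3)^2)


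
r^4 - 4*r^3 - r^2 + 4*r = r*(r - 4)*(r - 1)*(r + 1)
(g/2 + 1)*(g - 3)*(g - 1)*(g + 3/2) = g^4/2 - g^3/4 - 4*g^2 - 3*g/4 + 9/2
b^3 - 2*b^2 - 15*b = b*(b - 5)*(b + 3)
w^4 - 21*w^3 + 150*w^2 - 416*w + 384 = (w - 8)^2*(w - 3)*(w - 2)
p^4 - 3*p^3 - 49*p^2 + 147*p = p*(p - 7)*(p - 3)*(p + 7)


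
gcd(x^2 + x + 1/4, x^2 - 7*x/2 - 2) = x + 1/2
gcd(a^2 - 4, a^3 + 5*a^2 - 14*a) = a - 2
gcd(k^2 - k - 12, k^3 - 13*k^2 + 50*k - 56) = k - 4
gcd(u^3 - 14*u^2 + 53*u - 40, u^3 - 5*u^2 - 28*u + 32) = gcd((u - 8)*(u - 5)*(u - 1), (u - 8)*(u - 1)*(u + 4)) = u^2 - 9*u + 8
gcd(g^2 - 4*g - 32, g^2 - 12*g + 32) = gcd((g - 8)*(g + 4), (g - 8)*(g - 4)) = g - 8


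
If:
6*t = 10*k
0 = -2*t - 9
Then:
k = -27/10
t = -9/2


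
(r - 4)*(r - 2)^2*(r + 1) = r^4 - 7*r^3 + 12*r^2 + 4*r - 16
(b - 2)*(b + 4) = b^2 + 2*b - 8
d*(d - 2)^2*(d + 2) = d^4 - 2*d^3 - 4*d^2 + 8*d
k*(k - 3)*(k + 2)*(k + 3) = k^4 + 2*k^3 - 9*k^2 - 18*k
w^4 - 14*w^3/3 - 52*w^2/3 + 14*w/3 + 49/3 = (w - 7)*(w - 1)*(w + 1)*(w + 7/3)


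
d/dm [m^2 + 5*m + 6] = 2*m + 5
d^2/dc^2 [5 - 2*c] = 0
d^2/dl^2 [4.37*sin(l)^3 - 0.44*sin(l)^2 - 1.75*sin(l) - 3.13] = -1.5275*sin(l) + 9.8325*sin(3*l) - 0.88*cos(2*l)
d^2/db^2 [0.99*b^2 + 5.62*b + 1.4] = 1.98000000000000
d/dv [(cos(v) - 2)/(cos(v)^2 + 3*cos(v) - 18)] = (cos(v)^2 - 4*cos(v) + 12)*sin(v)/(cos(v)^2 + 3*cos(v) - 18)^2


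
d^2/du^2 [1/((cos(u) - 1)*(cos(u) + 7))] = (-4*sin(u)^4 + 66*sin(u)^2 - 39*cos(u)/2 - 9*cos(3*u)/2 + 24)/((cos(u) - 1)^3*(cos(u) + 7)^3)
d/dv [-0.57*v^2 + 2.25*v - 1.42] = 2.25 - 1.14*v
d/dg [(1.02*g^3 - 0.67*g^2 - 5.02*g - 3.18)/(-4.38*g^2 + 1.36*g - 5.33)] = (-4.4676*g^4 + 2.7744*g^3 - 39.2086*g^2 - 20.7146*g + 31.0814)/(19.1844*g^4 - 11.9136*g^3 + 48.5404*g^2 - 14.4976*g + 28.4089)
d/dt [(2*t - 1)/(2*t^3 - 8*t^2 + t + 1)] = (4*t^3 - 16*t^2 + 2*t - (2*t - 1)*(6*t^2 - 16*t + 1) + 2)/(2*t^3 - 8*t^2 + t + 1)^2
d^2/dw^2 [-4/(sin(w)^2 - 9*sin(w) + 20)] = 4*(4*sin(w)^4 - 27*sin(w)^3 - 5*sin(w)^2 + 234*sin(w) - 122)/(sin(w)^2 - 9*sin(w) + 20)^3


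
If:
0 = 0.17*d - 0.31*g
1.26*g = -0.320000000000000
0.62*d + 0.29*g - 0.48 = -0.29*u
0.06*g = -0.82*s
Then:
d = -0.46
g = -0.25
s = 0.02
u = 2.90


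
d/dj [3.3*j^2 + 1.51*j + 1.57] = 6.6*j + 1.51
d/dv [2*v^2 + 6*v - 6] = 4*v + 6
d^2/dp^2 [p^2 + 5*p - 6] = 2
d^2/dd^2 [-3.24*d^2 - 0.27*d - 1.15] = -6.48000000000000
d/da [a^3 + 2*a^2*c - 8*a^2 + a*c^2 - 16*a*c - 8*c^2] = 3*a^2 + 4*a*c - 16*a + c^2 - 16*c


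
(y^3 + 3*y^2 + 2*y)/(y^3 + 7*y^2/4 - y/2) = 4*(y + 1)/(4*y - 1)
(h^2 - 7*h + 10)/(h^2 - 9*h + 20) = (h - 2)/(h - 4)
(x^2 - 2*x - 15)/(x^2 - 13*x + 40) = (x + 3)/(x - 8)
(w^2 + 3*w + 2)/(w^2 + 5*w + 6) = (w + 1)/(w + 3)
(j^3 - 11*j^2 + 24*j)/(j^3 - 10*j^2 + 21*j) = (j - 8)/(j - 7)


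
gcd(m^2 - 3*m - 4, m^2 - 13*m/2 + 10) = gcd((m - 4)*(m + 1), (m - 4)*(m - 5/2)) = m - 4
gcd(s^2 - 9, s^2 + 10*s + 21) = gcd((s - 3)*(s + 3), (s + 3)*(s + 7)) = s + 3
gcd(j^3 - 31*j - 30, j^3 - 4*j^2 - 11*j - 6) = j^2 - 5*j - 6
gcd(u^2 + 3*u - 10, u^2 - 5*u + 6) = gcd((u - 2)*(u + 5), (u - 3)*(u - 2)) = u - 2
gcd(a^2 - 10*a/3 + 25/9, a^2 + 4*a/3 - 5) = a - 5/3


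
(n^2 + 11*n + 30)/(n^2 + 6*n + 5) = (n + 6)/(n + 1)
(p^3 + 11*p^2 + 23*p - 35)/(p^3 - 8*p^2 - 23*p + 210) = (p^2 + 6*p - 7)/(p^2 - 13*p + 42)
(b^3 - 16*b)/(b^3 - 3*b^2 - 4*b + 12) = b*(b^2 - 16)/(b^3 - 3*b^2 - 4*b + 12)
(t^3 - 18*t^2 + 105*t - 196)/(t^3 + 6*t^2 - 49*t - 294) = (t^2 - 11*t + 28)/(t^2 + 13*t + 42)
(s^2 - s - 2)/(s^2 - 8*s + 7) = (s^2 - s - 2)/(s^2 - 8*s + 7)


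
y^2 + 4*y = y*(y + 4)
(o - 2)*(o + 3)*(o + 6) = o^3 + 7*o^2 - 36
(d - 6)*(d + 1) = d^2 - 5*d - 6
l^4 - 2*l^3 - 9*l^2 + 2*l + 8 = (l - 4)*(l - 1)*(l + 1)*(l + 2)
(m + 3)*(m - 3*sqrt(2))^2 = m^3 - 6*sqrt(2)*m^2 + 3*m^2 - 18*sqrt(2)*m + 18*m + 54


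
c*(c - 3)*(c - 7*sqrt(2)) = c^3 - 7*sqrt(2)*c^2 - 3*c^2 + 21*sqrt(2)*c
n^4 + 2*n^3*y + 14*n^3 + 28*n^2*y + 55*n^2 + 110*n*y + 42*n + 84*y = (n + 1)*(n + 6)*(n + 7)*(n + 2*y)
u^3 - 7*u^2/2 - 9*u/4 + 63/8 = (u - 7/2)*(u - 3/2)*(u + 3/2)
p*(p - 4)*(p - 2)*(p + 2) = p^4 - 4*p^3 - 4*p^2 + 16*p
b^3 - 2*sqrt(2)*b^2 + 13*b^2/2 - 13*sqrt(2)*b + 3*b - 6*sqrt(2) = (b + 1/2)*(b + 6)*(b - 2*sqrt(2))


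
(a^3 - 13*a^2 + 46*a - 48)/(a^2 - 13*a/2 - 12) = 2*(a^2 - 5*a + 6)/(2*a + 3)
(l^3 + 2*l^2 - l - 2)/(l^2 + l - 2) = l + 1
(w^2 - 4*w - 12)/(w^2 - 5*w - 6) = (w + 2)/(w + 1)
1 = 1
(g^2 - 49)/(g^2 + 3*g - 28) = (g - 7)/(g - 4)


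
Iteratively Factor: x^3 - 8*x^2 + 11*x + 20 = (x - 4)*(x^2 - 4*x - 5) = (x - 5)*(x - 4)*(x + 1)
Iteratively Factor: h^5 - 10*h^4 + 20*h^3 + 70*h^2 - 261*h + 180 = (h - 1)*(h^4 - 9*h^3 + 11*h^2 + 81*h - 180) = (h - 5)*(h - 1)*(h^3 - 4*h^2 - 9*h + 36) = (h - 5)*(h - 4)*(h - 1)*(h^2 - 9) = (h - 5)*(h - 4)*(h - 3)*(h - 1)*(h + 3)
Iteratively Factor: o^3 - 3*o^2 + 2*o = (o - 1)*(o^2 - 2*o) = o*(o - 1)*(o - 2)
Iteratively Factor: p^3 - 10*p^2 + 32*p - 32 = (p - 4)*(p^2 - 6*p + 8) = (p - 4)*(p - 2)*(p - 4)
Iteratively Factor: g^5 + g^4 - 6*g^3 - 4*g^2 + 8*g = (g + 2)*(g^4 - g^3 - 4*g^2 + 4*g) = (g - 2)*(g + 2)*(g^3 + g^2 - 2*g) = g*(g - 2)*(g + 2)*(g^2 + g - 2) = g*(g - 2)*(g + 2)^2*(g - 1)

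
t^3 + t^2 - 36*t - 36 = (t - 6)*(t + 1)*(t + 6)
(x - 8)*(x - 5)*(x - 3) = x^3 - 16*x^2 + 79*x - 120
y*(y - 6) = y^2 - 6*y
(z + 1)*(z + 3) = z^2 + 4*z + 3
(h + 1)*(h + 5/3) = h^2 + 8*h/3 + 5/3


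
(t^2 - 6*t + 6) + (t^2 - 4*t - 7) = 2*t^2 - 10*t - 1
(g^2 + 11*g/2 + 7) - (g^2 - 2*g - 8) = 15*g/2 + 15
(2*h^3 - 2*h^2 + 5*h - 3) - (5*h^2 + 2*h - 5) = 2*h^3 - 7*h^2 + 3*h + 2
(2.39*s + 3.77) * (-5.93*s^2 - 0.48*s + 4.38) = -14.1727*s^3 - 23.5033*s^2 + 8.6586*s + 16.5126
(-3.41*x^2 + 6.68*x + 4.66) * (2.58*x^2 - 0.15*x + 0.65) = -8.7978*x^4 + 17.7459*x^3 + 8.8043*x^2 + 3.643*x + 3.029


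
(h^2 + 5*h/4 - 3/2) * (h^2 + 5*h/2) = h^4 + 15*h^3/4 + 13*h^2/8 - 15*h/4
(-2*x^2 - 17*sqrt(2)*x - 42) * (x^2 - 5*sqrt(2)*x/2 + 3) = -2*x^4 - 12*sqrt(2)*x^3 + 37*x^2 + 54*sqrt(2)*x - 126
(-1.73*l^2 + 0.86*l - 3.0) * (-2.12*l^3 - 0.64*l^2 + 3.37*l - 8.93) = 3.6676*l^5 - 0.716*l^4 - 0.0204999999999993*l^3 + 20.2671*l^2 - 17.7898*l + 26.79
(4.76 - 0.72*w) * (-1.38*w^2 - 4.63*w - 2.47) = 0.9936*w^3 - 3.2352*w^2 - 20.2604*w - 11.7572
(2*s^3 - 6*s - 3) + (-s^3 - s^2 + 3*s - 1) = s^3 - s^2 - 3*s - 4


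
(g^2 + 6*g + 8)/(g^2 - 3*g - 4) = (g^2 + 6*g + 8)/(g^2 - 3*g - 4)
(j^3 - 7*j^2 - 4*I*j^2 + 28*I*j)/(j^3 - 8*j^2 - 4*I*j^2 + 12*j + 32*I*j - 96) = j*(j^2 - j*(7 + 4*I) + 28*I)/(j^3 - 4*j^2*(2 + I) + 4*j*(3 + 8*I) - 96)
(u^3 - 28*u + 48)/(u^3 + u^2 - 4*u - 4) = (u^2 + 2*u - 24)/(u^2 + 3*u + 2)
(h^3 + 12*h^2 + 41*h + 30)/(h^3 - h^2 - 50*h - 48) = (h + 5)/(h - 8)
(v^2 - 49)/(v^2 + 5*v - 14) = (v - 7)/(v - 2)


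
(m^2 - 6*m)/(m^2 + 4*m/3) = 3*(m - 6)/(3*m + 4)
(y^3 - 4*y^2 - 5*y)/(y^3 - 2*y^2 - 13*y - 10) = y/(y + 2)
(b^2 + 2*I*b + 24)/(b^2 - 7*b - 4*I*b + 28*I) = (b + 6*I)/(b - 7)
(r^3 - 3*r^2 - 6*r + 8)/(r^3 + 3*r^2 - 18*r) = (r^3 - 3*r^2 - 6*r + 8)/(r*(r^2 + 3*r - 18))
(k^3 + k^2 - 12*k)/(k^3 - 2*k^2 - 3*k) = (k + 4)/(k + 1)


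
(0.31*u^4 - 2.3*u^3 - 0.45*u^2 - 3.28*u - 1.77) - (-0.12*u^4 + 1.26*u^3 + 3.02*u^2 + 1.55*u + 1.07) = 0.43*u^4 - 3.56*u^3 - 3.47*u^2 - 4.83*u - 2.84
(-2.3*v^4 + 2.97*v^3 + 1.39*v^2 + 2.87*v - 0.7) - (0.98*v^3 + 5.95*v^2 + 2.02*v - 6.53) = -2.3*v^4 + 1.99*v^3 - 4.56*v^2 + 0.85*v + 5.83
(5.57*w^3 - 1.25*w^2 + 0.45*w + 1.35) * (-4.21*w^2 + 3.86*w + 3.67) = -23.4497*w^5 + 26.7627*w^4 + 13.7224*w^3 - 8.534*w^2 + 6.8625*w + 4.9545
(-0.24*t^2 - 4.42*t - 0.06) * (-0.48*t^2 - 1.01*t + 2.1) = 0.1152*t^4 + 2.364*t^3 + 3.989*t^2 - 9.2214*t - 0.126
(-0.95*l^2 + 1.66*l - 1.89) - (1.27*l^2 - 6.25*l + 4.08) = -2.22*l^2 + 7.91*l - 5.97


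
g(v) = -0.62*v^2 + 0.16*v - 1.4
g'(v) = 0.16 - 1.24*v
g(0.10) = -1.39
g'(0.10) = 0.04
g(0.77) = -1.64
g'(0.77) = -0.79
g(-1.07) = -2.28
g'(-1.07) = 1.49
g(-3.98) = -11.86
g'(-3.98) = 5.10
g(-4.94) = -17.32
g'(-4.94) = 6.29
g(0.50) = -1.48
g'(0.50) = -0.46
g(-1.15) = -2.40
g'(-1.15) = 1.59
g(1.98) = -3.51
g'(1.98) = -2.30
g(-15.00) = -143.30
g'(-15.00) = 18.76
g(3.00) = -6.50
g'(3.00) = -3.56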